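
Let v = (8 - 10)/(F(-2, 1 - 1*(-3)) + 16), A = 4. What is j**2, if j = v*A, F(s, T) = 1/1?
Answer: 64/289 ≈ 0.22145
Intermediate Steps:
F(s, T) = 1 (F(s, T) = 1*1 = 1)
v = -2/17 (v = (8 - 10)/(1 + 16) = -2/17 ≈ -0.11765)
j = -8/17 (j = -2/17*4 = -8/17 ≈ -0.47059)
j**2 = (-8/17)**2 = 64/289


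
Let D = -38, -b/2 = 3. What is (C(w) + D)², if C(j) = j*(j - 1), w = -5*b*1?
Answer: 692224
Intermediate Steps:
b = -6 (b = -2*3 = -6)
w = 30 (w = -5*(-6)*1 = 30*1 = 30)
C(j) = j*(-1 + j)
(C(w) + D)² = (30*(-1 + 30) - 38)² = (30*29 - 38)² = (870 - 38)² = 832² = 692224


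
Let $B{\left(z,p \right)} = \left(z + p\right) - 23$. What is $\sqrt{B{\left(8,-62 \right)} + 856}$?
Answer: $\sqrt{779} \approx 27.911$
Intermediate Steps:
$B{\left(z,p \right)} = -23 + p + z$ ($B{\left(z,p \right)} = \left(p + z\right) - 23 = -23 + p + z$)
$\sqrt{B{\left(8,-62 \right)} + 856} = \sqrt{\left(-23 - 62 + 8\right) + 856} = \sqrt{-77 + 856} = \sqrt{779}$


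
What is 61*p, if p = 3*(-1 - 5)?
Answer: -1098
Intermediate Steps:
p = -18 (p = 3*(-6) = -18)
61*p = 61*(-18) = -1098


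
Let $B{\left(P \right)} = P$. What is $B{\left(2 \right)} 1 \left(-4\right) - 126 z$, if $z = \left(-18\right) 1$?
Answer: $2260$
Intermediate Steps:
$z = -18$
$B{\left(2 \right)} 1 \left(-4\right) - 126 z = 2 \cdot 1 \left(-4\right) - -2268 = 2 \left(-4\right) + 2268 = -8 + 2268 = 2260$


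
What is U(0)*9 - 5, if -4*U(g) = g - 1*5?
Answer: 25/4 ≈ 6.2500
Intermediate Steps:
U(g) = 5/4 - g/4 (U(g) = -(g - 1*5)/4 = -(g - 5)/4 = -(-5 + g)/4 = 5/4 - g/4)
U(0)*9 - 5 = (5/4 - ¼*0)*9 - 5 = (5/4 + 0)*9 - 5 = (5/4)*9 - 5 = 45/4 - 5 = 25/4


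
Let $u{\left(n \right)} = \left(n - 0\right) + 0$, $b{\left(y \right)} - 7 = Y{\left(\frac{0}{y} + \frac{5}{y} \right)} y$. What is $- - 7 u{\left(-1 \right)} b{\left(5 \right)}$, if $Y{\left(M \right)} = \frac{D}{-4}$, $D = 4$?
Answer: $-14$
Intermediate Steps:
$Y{\left(M \right)} = -1$ ($Y{\left(M \right)} = \frac{4}{-4} = 4 \left(- \frac{1}{4}\right) = -1$)
$b{\left(y \right)} = 7 - y$
$u{\left(n \right)} = n$ ($u{\left(n \right)} = \left(n + 0\right) + 0 = n + 0 = n$)
$- - 7 u{\left(-1 \right)} b{\left(5 \right)} = - \left(-7\right) \left(-1\right) \left(7 - 5\right) = - 7 \left(7 - 5\right) = - 7 \cdot 2 = \left(-1\right) 14 = -14$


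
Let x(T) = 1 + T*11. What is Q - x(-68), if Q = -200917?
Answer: -200170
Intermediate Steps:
x(T) = 1 + 11*T
Q - x(-68) = -200917 - (1 + 11*(-68)) = -200917 - (1 - 748) = -200917 - 1*(-747) = -200917 + 747 = -200170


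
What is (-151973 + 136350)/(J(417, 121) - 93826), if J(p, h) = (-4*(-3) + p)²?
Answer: -15623/90215 ≈ -0.17318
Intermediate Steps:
J(p, h) = (12 + p)²
(-151973 + 136350)/(J(417, 121) - 93826) = (-151973 + 136350)/((12 + 417)² - 93826) = -15623/(429² - 93826) = -15623/(184041 - 93826) = -15623/90215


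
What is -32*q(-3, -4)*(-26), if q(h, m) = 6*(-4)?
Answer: -19968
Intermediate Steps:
q(h, m) = -24
-32*q(-3, -4)*(-26) = -32*(-24)*(-26) = 768*(-26) = -19968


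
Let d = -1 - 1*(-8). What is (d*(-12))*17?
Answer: -1428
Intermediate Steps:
d = 7 (d = -1 + 8 = 7)
(d*(-12))*17 = (7*(-12))*17 = -84*17 = -1428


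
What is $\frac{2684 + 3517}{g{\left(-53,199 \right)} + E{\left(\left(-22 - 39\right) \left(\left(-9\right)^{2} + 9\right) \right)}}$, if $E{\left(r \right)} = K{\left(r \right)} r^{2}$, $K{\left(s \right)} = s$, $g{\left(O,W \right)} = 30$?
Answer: $- \frac{2067}{55156382990} \approx -3.7475 \cdot 10^{-8}$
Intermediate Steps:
$E{\left(r \right)} = r^{3}$ ($E{\left(r \right)} = r r^{2} = r^{3}$)
$\frac{2684 + 3517}{g{\left(-53,199 \right)} + E{\left(\left(-22 - 39\right) \left(\left(-9\right)^{2} + 9\right) \right)}} = \frac{2684 + 3517}{30 + \left(\left(-22 - 39\right) \left(\left(-9\right)^{2} + 9\right)\right)^{3}} = \frac{6201}{30 + \left(- 61 \left(81 + 9\right)\right)^{3}} = \frac{6201}{30 + \left(\left(-61\right) 90\right)^{3}} = \frac{6201}{30 + \left(-5490\right)^{3}} = \frac{6201}{30 - 165469149000} = \frac{6201}{-165469148970} = 6201 \left(- \frac{1}{165469148970}\right) = - \frac{2067}{55156382990}$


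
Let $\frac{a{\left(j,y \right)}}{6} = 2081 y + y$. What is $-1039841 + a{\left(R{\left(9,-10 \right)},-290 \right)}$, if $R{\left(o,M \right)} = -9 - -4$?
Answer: $-4662521$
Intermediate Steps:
$R{\left(o,M \right)} = -5$ ($R{\left(o,M \right)} = -9 + 4 = -5$)
$a{\left(j,y \right)} = 12492 y$ ($a{\left(j,y \right)} = 6 \left(2081 y + y\right) = 6 \cdot 2082 y = 12492 y$)
$-1039841 + a{\left(R{\left(9,-10 \right)},-290 \right)} = -1039841 + 12492 \left(-290\right) = -1039841 - 3622680 = -4662521$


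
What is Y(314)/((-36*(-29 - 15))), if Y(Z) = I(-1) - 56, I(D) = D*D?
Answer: -5/144 ≈ -0.034722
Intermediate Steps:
I(D) = D**2
Y(Z) = -55 (Y(Z) = (-1)**2 - 56 = 1 - 56 = -55)
Y(314)/((-36*(-29 - 15))) = -55*(-1/(36*(-29 - 15))) = -55/((-36*(-44))) = -55/1584 = -55*1/1584 = -5/144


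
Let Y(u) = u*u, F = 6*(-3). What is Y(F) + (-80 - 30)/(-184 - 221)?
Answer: 26266/81 ≈ 324.27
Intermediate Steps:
F = -18
Y(u) = u**2
Y(F) + (-80 - 30)/(-184 - 221) = (-18)**2 + (-80 - 30)/(-184 - 221) = 324 - 110/(-405) = 324 - 110*(-1/405) = 324 + 22/81 = 26266/81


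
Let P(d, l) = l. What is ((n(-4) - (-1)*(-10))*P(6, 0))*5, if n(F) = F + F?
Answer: 0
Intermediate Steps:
n(F) = 2*F
((n(-4) - (-1)*(-10))*P(6, 0))*5 = ((2*(-4) - (-1)*(-10))*0)*5 = ((-8 - 1*10)*0)*5 = ((-8 - 10)*0)*5 = -18*0*5 = 0*5 = 0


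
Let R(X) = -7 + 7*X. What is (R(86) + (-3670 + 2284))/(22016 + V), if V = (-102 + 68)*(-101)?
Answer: -791/25450 ≈ -0.031081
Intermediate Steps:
V = 3434 (V = -34*(-101) = 3434)
(R(86) + (-3670 + 2284))/(22016 + V) = ((-7 + 7*86) + (-3670 + 2284))/(22016 + 3434) = ((-7 + 602) - 1386)/25450 = (595 - 1386)*(1/25450) = -791*1/25450 = -791/25450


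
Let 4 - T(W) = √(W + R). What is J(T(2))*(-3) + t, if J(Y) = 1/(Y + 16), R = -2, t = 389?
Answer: 7777/20 ≈ 388.85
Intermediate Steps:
T(W) = 4 - √(-2 + W) (T(W) = 4 - √(W - 2) = 4 - √(-2 + W))
J(Y) = 1/(16 + Y)
J(T(2))*(-3) + t = -3/(16 + (4 - √(-2 + 2))) + 389 = -3/(16 + (4 - √0)) + 389 = -3/(16 + (4 - 1*0)) + 389 = -3/(16 + (4 + 0)) + 389 = -3/(16 + 4) + 389 = -3/20 + 389 = 7777/20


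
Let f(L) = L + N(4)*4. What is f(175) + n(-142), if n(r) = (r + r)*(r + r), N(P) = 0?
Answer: 80831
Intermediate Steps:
n(r) = 4*r² (n(r) = (2*r)*(2*r) = 4*r²)
f(L) = L (f(L) = L + 0*4 = L + 0 = L)
f(175) + n(-142) = 175 + 4*(-142)² = 175 + 4*20164 = 175 + 80656 = 80831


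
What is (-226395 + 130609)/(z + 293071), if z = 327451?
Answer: -47893/310261 ≈ -0.15436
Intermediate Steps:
(-226395 + 130609)/(z + 293071) = (-226395 + 130609)/(327451 + 293071) = -95786/620522 = -95786*1/620522 = -47893/310261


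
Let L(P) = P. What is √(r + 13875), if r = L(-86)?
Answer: √13789 ≈ 117.43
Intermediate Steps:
r = -86
√(r + 13875) = √(-86 + 13875) = √13789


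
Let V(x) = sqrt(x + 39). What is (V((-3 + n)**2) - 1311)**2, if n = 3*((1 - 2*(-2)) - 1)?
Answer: 1718841 - 5244*sqrt(30) ≈ 1.6901e+6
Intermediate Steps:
n = 12 (n = 3*((1 + 4) - 1) = 3*(5 - 1) = 3*4 = 12)
V(x) = sqrt(39 + x)
(V((-3 + n)**2) - 1311)**2 = (sqrt(39 + (-3 + 12)**2) - 1311)**2 = (sqrt(39 + 9**2) - 1311)**2 = (sqrt(39 + 81) - 1311)**2 = (sqrt(120) - 1311)**2 = (2*sqrt(30) - 1311)**2 = (-1311 + 2*sqrt(30))**2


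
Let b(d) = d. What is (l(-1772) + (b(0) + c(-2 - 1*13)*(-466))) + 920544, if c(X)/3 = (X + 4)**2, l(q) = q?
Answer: 749614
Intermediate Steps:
c(X) = 3*(4 + X)**2 (c(X) = 3*(X + 4)**2 = 3*(4 + X)**2)
(l(-1772) + (b(0) + c(-2 - 1*13)*(-466))) + 920544 = (-1772 + (0 + (3*(4 + (-2 - 1*13))**2)*(-466))) + 920544 = (-1772 + (0 + (3*(4 + (-2 - 13))**2)*(-466))) + 920544 = (-1772 + (0 + (3*(4 - 15)**2)*(-466))) + 920544 = (-1772 + (0 + (3*(-11)**2)*(-466))) + 920544 = (-1772 + (0 + (3*121)*(-466))) + 920544 = (-1772 + (0 + 363*(-466))) + 920544 = (-1772 + (0 - 169158)) + 920544 = (-1772 - 169158) + 920544 = -170930 + 920544 = 749614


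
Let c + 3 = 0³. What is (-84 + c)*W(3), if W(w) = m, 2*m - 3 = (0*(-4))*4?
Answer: -261/2 ≈ -130.50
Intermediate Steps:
m = 3/2 (m = 3/2 + ((0*(-4))*4)/2 = 3/2 + (0*4)/2 = 3/2 + (½)*0 = 3/2 + 0 = 3/2 ≈ 1.5000)
c = -3 (c = -3 + 0³ = -3 + 0 = -3)
W(w) = 3/2
(-84 + c)*W(3) = (-84 - 3)*(3/2) = -87*3/2 = -261/2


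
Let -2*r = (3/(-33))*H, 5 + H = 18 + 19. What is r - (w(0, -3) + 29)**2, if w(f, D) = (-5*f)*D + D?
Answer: -7420/11 ≈ -674.54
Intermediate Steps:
w(f, D) = D - 5*D*f (w(f, D) = -5*D*f + D = D - 5*D*f)
H = 32 (H = -5 + (18 + 19) = -5 + 37 = 32)
r = 16/11 (r = -3/(-33)*32/2 = -3*(-1/33)*32/2 = -(-1)*32/22 = -1/2*(-32/11) = 16/11 ≈ 1.4545)
r - (w(0, -3) + 29)**2 = 16/11 - (-3*(1 - 5*0) + 29)**2 = 16/11 - (-3*(1 + 0) + 29)**2 = 16/11 - (-3*1 + 29)**2 = 16/11 - (-3 + 29)**2 = 16/11 - 1*26**2 = 16/11 - 1*676 = 16/11 - 676 = -7420/11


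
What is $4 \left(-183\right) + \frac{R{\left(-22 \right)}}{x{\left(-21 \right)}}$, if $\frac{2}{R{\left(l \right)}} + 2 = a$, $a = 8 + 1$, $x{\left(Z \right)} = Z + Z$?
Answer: $- \frac{107605}{147} \approx -732.01$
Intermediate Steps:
$x{\left(Z \right)} = 2 Z$
$a = 9$
$R{\left(l \right)} = \frac{2}{7}$ ($R{\left(l \right)} = \frac{2}{-2 + 9} = \frac{2}{7}$)
$4 \left(-183\right) + \frac{R{\left(-22 \right)}}{x{\left(-21 \right)}} = 4 \left(-183\right) + \frac{2}{7 \cdot 2 \left(-21\right)} = -732 + \frac{2}{7 \left(-42\right)} = -732 + \frac{2}{7} \left(- \frac{1}{42}\right) = -732 - \frac{1}{147} = - \frac{107605}{147}$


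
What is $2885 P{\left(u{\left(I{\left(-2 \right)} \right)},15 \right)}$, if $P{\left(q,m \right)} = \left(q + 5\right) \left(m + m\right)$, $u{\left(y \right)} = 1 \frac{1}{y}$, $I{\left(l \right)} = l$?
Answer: $389475$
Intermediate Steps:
$u{\left(y \right)} = \frac{1}{y}$
$P{\left(q,m \right)} = 2 m \left(5 + q\right)$ ($P{\left(q,m \right)} = \left(5 + q\right) 2 m = 2 m \left(5 + q\right)$)
$2885 P{\left(u{\left(I{\left(-2 \right)} \right)},15 \right)} = 2885 \cdot 2 \cdot 15 \left(5 + \frac{1}{-2}\right) = 2885 \cdot 2 \cdot 15 \left(5 - \frac{1}{2}\right) = 2885 \cdot 2 \cdot 15 \cdot \frac{9}{2} = 2885 \cdot 135 = 389475$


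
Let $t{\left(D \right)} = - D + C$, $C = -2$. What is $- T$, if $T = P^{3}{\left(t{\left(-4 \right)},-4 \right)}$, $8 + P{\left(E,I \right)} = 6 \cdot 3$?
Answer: $-1000$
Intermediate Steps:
$t{\left(D \right)} = -2 - D$ ($t{\left(D \right)} = - D - 2 = -2 - D$)
$P{\left(E,I \right)} = 10$ ($P{\left(E,I \right)} = -8 + 6 \cdot 3 = -8 + 18 = 10$)
$T = 1000$ ($T = 10^{3} = 1000$)
$- T = \left(-1\right) 1000 = -1000$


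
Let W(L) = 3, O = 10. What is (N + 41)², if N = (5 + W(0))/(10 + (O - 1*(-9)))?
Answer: 1432809/841 ≈ 1703.7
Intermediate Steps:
N = 8/29 (N = (5 + 3)/(10 + (10 - 1*(-9))) = 8/(10 + (10 + 9)) = 8/(10 + 19) = 8/29 ≈ 0.27586)
(N + 41)² = (8/29 + 41)² = (1197/29)² = 1432809/841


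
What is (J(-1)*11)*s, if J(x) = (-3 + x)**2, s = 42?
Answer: 7392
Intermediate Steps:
(J(-1)*11)*s = ((-3 - 1)**2*11)*42 = ((-4)**2*11)*42 = (16*11)*42 = 176*42 = 7392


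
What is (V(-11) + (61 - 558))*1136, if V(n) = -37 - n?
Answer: -594128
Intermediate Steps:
(V(-11) + (61 - 558))*1136 = ((-37 - 1*(-11)) + (61 - 558))*1136 = ((-37 + 11) - 497)*1136 = (-26 - 497)*1136 = -523*1136 = -594128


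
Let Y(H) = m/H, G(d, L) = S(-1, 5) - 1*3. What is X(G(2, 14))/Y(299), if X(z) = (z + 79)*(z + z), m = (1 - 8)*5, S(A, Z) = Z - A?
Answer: -147108/35 ≈ -4203.1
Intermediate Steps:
m = -35 (m = -7*5 = -35)
G(d, L) = 3 (G(d, L) = (5 - 1*(-1)) - 1*3 = (5 + 1) - 3 = 6 - 3 = 3)
Y(H) = -35/H
X(z) = 2*z*(79 + z) (X(z) = (79 + z)*(2*z) = 2*z*(79 + z))
X(G(2, 14))/Y(299) = (2*3*(79 + 3))/((-35/299)) = (2*3*82)/((-35*1/299)) = 492/(-35/299) = 492*(-299/35) = -147108/35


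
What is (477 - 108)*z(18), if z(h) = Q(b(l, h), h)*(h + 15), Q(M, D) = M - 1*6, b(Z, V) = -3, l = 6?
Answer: -109593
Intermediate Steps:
Q(M, D) = -6 + M (Q(M, D) = M - 6 = -6 + M)
z(h) = -135 - 9*h (z(h) = (-6 - 3)*(h + 15) = -9*(15 + h) = -135 - 9*h)
(477 - 108)*z(18) = (477 - 108)*(-135 - 9*18) = 369*(-135 - 162) = 369*(-297) = -109593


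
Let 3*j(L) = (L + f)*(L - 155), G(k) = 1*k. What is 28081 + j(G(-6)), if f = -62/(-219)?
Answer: 18650789/657 ≈ 28388.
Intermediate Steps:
G(k) = k
f = 62/219 (f = -62*(-1/219) = 62/219 ≈ 0.28310)
j(L) = (-155 + L)*(62/219 + L)/3 (j(L) = ((L + 62/219)*(L - 155))/3 = ((62/219 + L)*(-155 + L))/3 = ((-155 + L)*(62/219 + L))/3 = (-155 + L)*(62/219 + L)/3)
28081 + j(G(-6)) = 28081 + (-9610/657 - 33883/657*(-6) + (⅓)*(-6)²) = 28081 + (-9610/657 + 67766/219 + (⅓)*36) = 28081 + (-9610/657 + 67766/219 + 12) = 28081 + 201572/657 = 18650789/657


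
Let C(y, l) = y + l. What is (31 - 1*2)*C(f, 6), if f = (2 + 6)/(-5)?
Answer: 638/5 ≈ 127.60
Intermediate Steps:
f = -8/5 (f = 8*(-⅕) = -8/5 ≈ -1.6000)
C(y, l) = l + y
(31 - 1*2)*C(f, 6) = (31 - 1*2)*(6 - 8/5) = (31 - 2)*(22/5) = 29*(22/5) = 638/5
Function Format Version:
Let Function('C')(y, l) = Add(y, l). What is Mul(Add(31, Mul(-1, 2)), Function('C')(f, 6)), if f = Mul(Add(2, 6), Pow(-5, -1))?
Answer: Rational(638, 5) ≈ 127.60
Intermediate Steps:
f = Rational(-8, 5) (f = Mul(8, Rational(-1, 5)) = Rational(-8, 5) ≈ -1.6000)
Function('C')(y, l) = Add(l, y)
Mul(Add(31, Mul(-1, 2)), Function('C')(f, 6)) = Mul(Add(31, Mul(-1, 2)), Add(6, Rational(-8, 5))) = Mul(Add(31, -2), Rational(22, 5)) = Mul(29, Rational(22, 5)) = Rational(638, 5)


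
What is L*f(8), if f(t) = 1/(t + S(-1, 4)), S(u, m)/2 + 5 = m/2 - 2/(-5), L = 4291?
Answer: 3065/2 ≈ 1532.5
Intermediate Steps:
S(u, m) = -46/5 + m (S(u, m) = -10 + 2*(m/2 - 2/(-5)) = -10 + 2*(m*(½) - 2*(-⅕)) = -10 + 2*(m/2 + ⅖) = -10 + 2*(⅖ + m/2) = -10 + (⅘ + m) = -46/5 + m)
f(t) = 1/(-26/5 + t) (f(t) = 1/(t + (-46/5 + 4)) = 1/(t - 26/5) = 1/(-26/5 + t))
L*f(8) = 4291*(5/(-26 + 5*8)) = 4291*(5/(-26 + 40)) = 4291*(5/14) = 3065/2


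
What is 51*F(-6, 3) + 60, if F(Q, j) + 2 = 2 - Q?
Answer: 366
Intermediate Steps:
F(Q, j) = -Q (F(Q, j) = -2 + (2 - Q) = -Q)
51*F(-6, 3) + 60 = 51*(-1*(-6)) + 60 = 51*6 + 60 = 306 + 60 = 366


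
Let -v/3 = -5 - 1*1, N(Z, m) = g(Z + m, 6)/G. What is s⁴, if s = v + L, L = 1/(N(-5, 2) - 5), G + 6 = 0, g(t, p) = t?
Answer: 655360000/6561 ≈ 99887.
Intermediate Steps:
G = -6 (G = -6 + 0 = -6)
N(Z, m) = -Z/6 - m/6 (N(Z, m) = (Z + m)/(-6) = (Z + m)*(-⅙) = -Z/6 - m/6)
L = -2/9 (L = 1/((-⅙*(-5) - ⅙*2) - 5) = 1/((⅚ - ⅓) - 5) = 1/(½ - 5) = 1/(-9/2) = -2/9 ≈ -0.22222)
v = 18 (v = -3*(-5 - 1*1) = -3*(-5 - 1) = -3*(-6) = 18)
s = 160/9 (s = 18 - 2/9 = 160/9 ≈ 17.778)
s⁴ = (160/9)⁴ = 655360000/6561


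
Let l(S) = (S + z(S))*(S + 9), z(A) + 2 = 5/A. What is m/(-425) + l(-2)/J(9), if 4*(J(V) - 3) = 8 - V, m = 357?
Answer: -4781/275 ≈ -17.385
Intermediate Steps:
z(A) = -2 + 5/A
l(S) = (9 + S)*(-2 + S + 5/S) (l(S) = (S + (-2 + 5/S))*(S + 9) = (-2 + S + 5/S)*(9 + S) = (9 + S)*(-2 + S + 5/S))
J(V) = 5 - V/4 (J(V) = 3 + (8 - V)/4 = 3 + (2 - V/4) = 5 - V/4)
m/(-425) + l(-2)/J(9) = 357/(-425) + (-13 + (-2)**2 + 7*(-2) + 45/(-2))/(5 - 1/4*9) = 357*(-1/425) + (-13 + 4 - 14 + 45*(-1/2))/(5 - 9/4) = -21/25 + (-13 + 4 - 14 - 45/2)/(11/4) = -21/25 - 91/2*4/11 = -21/25 - 182/11 = -4781/275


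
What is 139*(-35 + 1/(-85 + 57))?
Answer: -136359/28 ≈ -4870.0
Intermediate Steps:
139*(-35 + 1/(-85 + 57)) = 139*(-35 + 1/(-28)) = 139*(-35 - 1/28) = 139*(-981/28) = -136359/28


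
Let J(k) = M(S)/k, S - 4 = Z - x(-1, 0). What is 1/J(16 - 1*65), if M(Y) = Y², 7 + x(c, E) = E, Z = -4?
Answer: -1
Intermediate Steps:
x(c, E) = -7 + E
S = 7 (S = 4 + (-4 - (-7 + 0)) = 4 + (-4 - 1*(-7)) = 4 + (-4 + 7) = 4 + 3 = 7)
J(k) = 49/k (J(k) = 7²/k = 49/k)
1/J(16 - 1*65) = 1/(49/(16 - 1*65)) = 1/(49/(16 - 65)) = 1/(49/(-49)) = 1/(49*(-1/49)) = 1/(-1) = -1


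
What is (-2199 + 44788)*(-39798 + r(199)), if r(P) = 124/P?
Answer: -337291166342/199 ≈ -1.6949e+9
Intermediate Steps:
(-2199 + 44788)*(-39798 + r(199)) = (-2199 + 44788)*(-39798 + 124/199) = 42589*(-39798 + 124*(1/199)) = 42589*(-39798 + 124/199) = 42589*(-7919678/199) = -337291166342/199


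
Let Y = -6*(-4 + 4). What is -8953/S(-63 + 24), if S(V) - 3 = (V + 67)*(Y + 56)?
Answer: -8953/1571 ≈ -5.6989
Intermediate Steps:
Y = 0 (Y = -6*0 = 0)
S(V) = 3755 + 56*V (S(V) = 3 + (V + 67)*(0 + 56) = 3 + (67 + V)*56 = 3 + (3752 + 56*V) = 3755 + 56*V)
-8953/S(-63 + 24) = -8953/(3755 + 56*(-63 + 24)) = -8953/(3755 + 56*(-39)) = -8953/(3755 - 2184) = -8953/1571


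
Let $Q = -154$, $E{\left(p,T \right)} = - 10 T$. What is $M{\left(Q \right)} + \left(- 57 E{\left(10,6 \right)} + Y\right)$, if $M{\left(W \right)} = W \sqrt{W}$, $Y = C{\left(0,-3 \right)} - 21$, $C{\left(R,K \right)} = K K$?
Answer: $3408 - 154 i \sqrt{154} \approx 3408.0 - 1911.1 i$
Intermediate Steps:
$C{\left(R,K \right)} = K^{2}$
$Y = -12$ ($Y = \left(-3\right)^{2} - 21 = 9 - 21 = -12$)
$M{\left(W \right)} = W^{\frac{3}{2}}$
$M{\left(Q \right)} + \left(- 57 E{\left(10,6 \right)} + Y\right) = \left(-154\right)^{\frac{3}{2}} - \left(12 + 57 \left(\left(-10\right) 6\right)\right) = - 154 i \sqrt{154} - -3408 = - 154 i \sqrt{154} + \left(3420 - 12\right) = - 154 i \sqrt{154} + 3408 = 3408 - 154 i \sqrt{154}$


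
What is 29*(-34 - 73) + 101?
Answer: -3002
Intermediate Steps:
29*(-34 - 73) + 101 = 29*(-107) + 101 = -3103 + 101 = -3002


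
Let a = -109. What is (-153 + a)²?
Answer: 68644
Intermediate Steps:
(-153 + a)² = (-153 - 109)² = (-262)² = 68644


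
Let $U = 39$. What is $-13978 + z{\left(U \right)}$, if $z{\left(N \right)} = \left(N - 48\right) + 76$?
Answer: $-13911$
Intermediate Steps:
$z{\left(N \right)} = 28 + N$ ($z{\left(N \right)} = \left(-48 + N\right) + 76 = 28 + N$)
$-13978 + z{\left(U \right)} = -13978 + \left(28 + 39\right) = -13978 + 67 = -13911$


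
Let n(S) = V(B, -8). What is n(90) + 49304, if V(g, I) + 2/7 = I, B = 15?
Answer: 345070/7 ≈ 49296.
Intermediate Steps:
V(g, I) = -2/7 + I
n(S) = -58/7 (n(S) = -2/7 - 8 = -58/7)
n(90) + 49304 = -58/7 + 49304 = 345070/7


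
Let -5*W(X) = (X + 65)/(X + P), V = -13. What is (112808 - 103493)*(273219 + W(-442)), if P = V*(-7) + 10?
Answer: 867856227534/341 ≈ 2.5450e+9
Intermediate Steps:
P = 101 (P = -13*(-7) + 10 = 91 + 10 = 101)
W(X) = -(65 + X)/(5*(101 + X)) (W(X) = -(X + 65)/(5*(X + 101)) = -(65 + X)/(5*(101 + X)))
(112808 - 103493)*(273219 + W(-442)) = (112808 - 103493)*(273219 + (-65 - 1*(-442))/(5*(101 - 442))) = 9315*(273219 + (⅕)*(-65 + 442)/(-341)) = 9315*(273219 + (⅕)*(-1/341)*377) = 9315*(273219 - 377/1705) = 9315*(465838018/1705) = 867856227534/341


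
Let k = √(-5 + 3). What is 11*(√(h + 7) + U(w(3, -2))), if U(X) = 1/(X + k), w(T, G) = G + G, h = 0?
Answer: -22/9 + 11*√7 - 11*I*√2/18 ≈ 26.659 - 0.86424*I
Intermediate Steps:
k = I*√2 (k = √(-2) = I*√2 ≈ 1.4142*I)
w(T, G) = 2*G
U(X) = 1/(X + I*√2)
11*(√(h + 7) + U(w(3, -2))) = 11*(√(0 + 7) + 1/(2*(-2) + I*√2)) = 11*(√7 + 1/(-4 + I*√2)) = 11*√7 + 11/(-4 + I*√2)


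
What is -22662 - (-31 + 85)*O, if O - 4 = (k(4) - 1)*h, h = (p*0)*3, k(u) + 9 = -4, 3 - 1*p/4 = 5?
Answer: -22878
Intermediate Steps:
p = -8 (p = 12 - 4*5 = 12 - 20 = -8)
k(u) = -13 (k(u) = -9 - 4 = -13)
h = 0 (h = -8*0*3 = 0*3 = 0)
O = 4 (O = 4 + (-13 - 1)*0 = 4 - 14*0 = 4 + 0 = 4)
-22662 - (-31 + 85)*O = -22662 - (-31 + 85)*4 = -22662 - 54*4 = -22662 - 1*216 = -22662 - 216 = -22878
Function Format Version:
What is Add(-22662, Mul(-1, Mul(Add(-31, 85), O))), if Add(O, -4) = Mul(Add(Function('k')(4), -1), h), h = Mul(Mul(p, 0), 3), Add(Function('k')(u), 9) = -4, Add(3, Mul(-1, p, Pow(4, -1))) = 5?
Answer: -22878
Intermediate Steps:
p = -8 (p = Add(12, Mul(-4, 5)) = Add(12, -20) = -8)
Function('k')(u) = -13 (Function('k')(u) = Add(-9, -4) = -13)
h = 0 (h = Mul(Mul(-8, 0), 3) = Mul(0, 3) = 0)
O = 4 (O = Add(4, Mul(Add(-13, -1), 0)) = Add(4, Mul(-14, 0)) = Add(4, 0) = 4)
Add(-22662, Mul(-1, Mul(Add(-31, 85), O))) = Add(-22662, Mul(-1, Mul(Add(-31, 85), 4))) = Add(-22662, Mul(-1, Mul(54, 4))) = Add(-22662, Mul(-1, 216)) = Add(-22662, -216) = -22878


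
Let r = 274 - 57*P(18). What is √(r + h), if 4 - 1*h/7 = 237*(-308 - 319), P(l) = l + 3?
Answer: √1039298 ≈ 1019.5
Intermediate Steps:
P(l) = 3 + l
r = -923 (r = 274 - 57*(3 + 18) = 274 - 57*21 = 274 - 1197 = -923)
h = 1040221 (h = 28 - 1659*(-308 - 319) = 28 - 1659*(-627) = 28 - 7*(-148599) = 28 + 1040193 = 1040221)
√(r + h) = √(-923 + 1040221) = √1039298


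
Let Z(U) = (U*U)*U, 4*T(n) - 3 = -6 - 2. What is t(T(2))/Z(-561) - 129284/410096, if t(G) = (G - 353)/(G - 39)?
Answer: -918754158245069/2914338554673084 ≈ -0.31525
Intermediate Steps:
T(n) = -5/4 (T(n) = 3/4 + (-6 - 2)/4 = 3/4 + (1/4)*(-8) = 3/4 - 2 = -5/4)
Z(U) = U**3 (Z(U) = U**2*U = U**3)
t(G) = (-353 + G)/(-39 + G)
t(T(2))/Z(-561) - 129284/410096 = ((-353 - 5/4)/(-39 - 5/4))/((-561)**3) - 129284/410096 = (-1417/4/(-161/4))/(-176558481) - 129284*1/410096 = -4/161*(-1417/4)*(-1/176558481) - 32321/102524 = (1417/161)*(-1/176558481) - 32321/102524 = -1417/28425915441 - 32321/102524 = -918754158245069/2914338554673084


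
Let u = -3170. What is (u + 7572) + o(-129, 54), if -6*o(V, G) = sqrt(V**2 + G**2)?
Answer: 4402 - sqrt(2173)/2 ≈ 4378.7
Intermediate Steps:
o(V, G) = -sqrt(G**2 + V**2)/6 (o(V, G) = -sqrt(V**2 + G**2)/6 = -sqrt(G**2 + V**2)/6)
(u + 7572) + o(-129, 54) = (-3170 + 7572) - sqrt(54**2 + (-129)**2)/6 = 4402 - sqrt(2916 + 16641)/6 = 4402 - sqrt(2173)/2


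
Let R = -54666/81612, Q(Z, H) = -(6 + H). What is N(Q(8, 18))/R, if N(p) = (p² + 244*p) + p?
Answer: 24048336/3037 ≈ 7918.5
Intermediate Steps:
Q(Z, H) = -6 - H
R = -3037/4534 (R = -54666*1/81612 = -3037/4534 ≈ -0.66983)
N(p) = p² + 245*p
N(Q(8, 18))/R = ((-6 - 1*18)*(245 + (-6 - 1*18)))/(-3037/4534) = ((-6 - 18)*(245 + (-6 - 18)))*(-4534/3037) = -24*(245 - 24)*(-4534/3037) = -24*221*(-4534/3037) = -5304*(-4534/3037) = 24048336/3037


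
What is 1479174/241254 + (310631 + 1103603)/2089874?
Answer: 286039741126/42015871833 ≈ 6.8079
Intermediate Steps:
1479174/241254 + (310631 + 1103603)/2089874 = 1479174*(1/241254) + 1414234*(1/2089874) = 246529/40209 + 707117/1044937 = 286039741126/42015871833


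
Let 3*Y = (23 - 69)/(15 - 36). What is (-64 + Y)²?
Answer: 15888196/3969 ≈ 4003.1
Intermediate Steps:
Y = 46/63 (Y = ((23 - 69)/(15 - 36))/3 = (-46/(-21))/3 = (-46*(-1/21))/3 = (⅓)*(46/21) = 46/63 ≈ 0.73016)
(-64 + Y)² = (-64 + 46/63)² = (-3986/63)² = 15888196/3969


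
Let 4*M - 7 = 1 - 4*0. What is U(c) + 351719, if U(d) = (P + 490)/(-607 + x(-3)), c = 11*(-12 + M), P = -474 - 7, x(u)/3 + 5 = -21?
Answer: 240927506/685 ≈ 3.5172e+5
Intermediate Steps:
x(u) = -78 (x(u) = -15 + 3*(-21) = -15 - 63 = -78)
M = 2 (M = 7/4 + (1 - 4*0)/4 = 7/4 + (1 + 0)/4 = 7/4 + (1/4)*1 = 7/4 + 1/4 = 2)
P = -481
c = -110 (c = 11*(-12 + 2) = 11*(-10) = -110)
U(d) = -9/685 (U(d) = (-481 + 490)/(-607 - 78) = 9/(-685) = 9*(-1/685) = -9/685)
U(c) + 351719 = -9/685 + 351719 = 240927506/685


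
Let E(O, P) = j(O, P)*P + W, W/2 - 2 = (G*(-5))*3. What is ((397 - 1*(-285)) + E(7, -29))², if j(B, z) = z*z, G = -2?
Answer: 558991449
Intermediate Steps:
j(B, z) = z²
W = 64 (W = 4 + 2*(-2*(-5)*3) = 4 + 2*(10*3) = 4 + 2*30 = 4 + 60 = 64)
E(O, P) = 64 + P³ (E(O, P) = P²*P + 64 = P³ + 64 = 64 + P³)
((397 - 1*(-285)) + E(7, -29))² = ((397 - 1*(-285)) + (64 + (-29)³))² = ((397 + 285) + (64 - 24389))² = (682 - 24325)² = (-23643)² = 558991449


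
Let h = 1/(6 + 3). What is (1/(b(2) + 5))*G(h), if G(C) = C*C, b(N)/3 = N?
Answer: 1/891 ≈ 0.0011223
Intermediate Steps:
b(N) = 3*N
h = 1/9 ≈ 0.11111
G(C) = C**2
(1/(b(2) + 5))*G(h) = (1/(3*2 + 5))*(1/9)**2 = (1/(6 + 5))*(1/81) = (1/11)*(1/81) = 1/891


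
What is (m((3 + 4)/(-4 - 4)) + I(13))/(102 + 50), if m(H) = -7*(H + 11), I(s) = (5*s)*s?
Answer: 6193/1216 ≈ 5.0929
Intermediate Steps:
I(s) = 5*s²
m(H) = -77 - 7*H (m(H) = -7*(11 + H) = -77 - 7*H)
(m((3 + 4)/(-4 - 4)) + I(13))/(102 + 50) = ((-77 - 7*(3 + 4)/(-4 - 4)) + 5*13²)/(102 + 50) = ((-77 - 49/(-8)) + 5*169)/152 = ((-77 - 49*(-1)/8) + 845)*(1/152) = ((-77 - 7*(-7/8)) + 845)*(1/152) = ((-77 + 49/8) + 845)*(1/152) = (-567/8 + 845)*(1/152) = (6193/8)*(1/152) = 6193/1216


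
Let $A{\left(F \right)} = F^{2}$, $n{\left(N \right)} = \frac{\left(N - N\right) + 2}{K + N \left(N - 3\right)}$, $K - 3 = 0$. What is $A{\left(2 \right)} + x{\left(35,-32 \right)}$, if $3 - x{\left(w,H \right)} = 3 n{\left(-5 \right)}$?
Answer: $\frac{295}{43} \approx 6.8605$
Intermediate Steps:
$K = 3$ ($K = 3 + 0 = 3$)
$n{\left(N \right)} = \frac{2}{3 + N \left(-3 + N\right)}$ ($n{\left(N \right)} = \frac{\left(N - N\right) + 2}{3 + N \left(N - 3\right)} = \frac{0 + 2}{3 + N \left(-3 + N\right)} = \frac{2}{3 + N \left(-3 + N\right)}$)
$x{\left(w,H \right)} = \frac{123}{43}$ ($x{\left(w,H \right)} = 3 - 3 \frac{2}{3 + \left(-5\right)^{2} - -15} = 3 - 3 \frac{2}{3 + 25 + 15} = 3 - 3 \cdot \frac{2}{43} = 3 - \frac{6}{43} = \frac{123}{43}$)
$A{\left(2 \right)} + x{\left(35,-32 \right)} = 2^{2} + \frac{123}{43} = 4 + \frac{123}{43} = \frac{295}{43}$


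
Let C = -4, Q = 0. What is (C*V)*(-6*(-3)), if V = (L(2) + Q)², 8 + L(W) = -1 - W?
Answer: -8712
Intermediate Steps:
L(W) = -9 - W (L(W) = -8 + (-1 - W) = -9 - W)
V = 121 (V = ((-9 - 1*2) + 0)² = ((-9 - 2) + 0)² = (-11 + 0)² = (-11)² = 121)
(C*V)*(-6*(-3)) = (-4*121)*(-6*(-3)) = -484*18 = -8712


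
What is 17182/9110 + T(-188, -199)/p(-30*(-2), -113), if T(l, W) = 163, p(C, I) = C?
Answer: 50317/10932 ≈ 4.6027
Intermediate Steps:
17182/9110 + T(-188, -199)/p(-30*(-2), -113) = 17182/9110 + 163/((-30*(-2))) = 17182*(1/9110) + 163/60 = 8591/4555 + 163*(1/60) = 8591/4555 + 163/60 = 50317/10932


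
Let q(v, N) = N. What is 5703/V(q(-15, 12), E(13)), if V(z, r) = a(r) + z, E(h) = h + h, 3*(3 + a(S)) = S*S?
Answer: 17109/703 ≈ 24.337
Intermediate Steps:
a(S) = -3 + S²/3 (a(S) = -3 + (S*S)/3 = -3 + S²/3)
E(h) = 2*h
V(z, r) = -3 + z + r²/3 (V(z, r) = (-3 + r²/3) + z = -3 + z + r²/3)
5703/V(q(-15, 12), E(13)) = 5703/(-3 + 12 + (2*13)²/3) = 5703/(-3 + 12 + (⅓)*26²) = 5703/(-3 + 12 + (⅓)*676) = 5703/(-3 + 12 + 676/3) = 5703/(703/3) = 5703*(3/703) = 17109/703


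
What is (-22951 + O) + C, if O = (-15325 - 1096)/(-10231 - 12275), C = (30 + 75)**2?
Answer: -268390135/22506 ≈ -11925.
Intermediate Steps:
C = 11025 (C = 105**2 = 11025)
O = 16421/22506 (O = -16421/(-22506) = -16421*(-1/22506) = 16421/22506 ≈ 0.72963)
(-22951 + O) + C = (-22951 + 16421/22506) + 11025 = -516518785/22506 + 11025 = -268390135/22506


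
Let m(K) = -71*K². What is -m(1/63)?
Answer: 71/3969 ≈ 0.017889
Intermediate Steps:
-m(1/63) = -(-71)*(1/63)² = -(-71)/3969 = -1*(-71/3969) = 71/3969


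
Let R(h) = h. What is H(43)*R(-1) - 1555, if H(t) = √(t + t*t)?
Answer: -1555 - 2*√473 ≈ -1598.5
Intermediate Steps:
H(t) = √(t + t²)
H(43)*R(-1) - 1555 = √(43*(1 + 43))*(-1) - 1555 = √(43*44)*(-1) - 1555 = √1892*(-1) - 1555 = (2*√473)*(-1) - 1555 = -2*√473 - 1555 = -1555 - 2*√473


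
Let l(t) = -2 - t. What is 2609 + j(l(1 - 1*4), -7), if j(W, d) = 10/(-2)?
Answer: 2604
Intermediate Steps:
j(W, d) = -5 (j(W, d) = 10*(-½) = -5)
2609 + j(l(1 - 1*4), -7) = 2609 - 5 = 2604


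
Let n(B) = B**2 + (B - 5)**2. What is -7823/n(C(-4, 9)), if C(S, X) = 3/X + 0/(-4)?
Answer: -70407/197 ≈ -357.40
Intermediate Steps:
C(S, X) = 3/X (C(S, X) = 3/X + 0*(-1/4) = 3/X + 0 = 3/X)
n(B) = B**2 + (-5 + B)**2
-7823/n(C(-4, 9)) = -7823/((3/9)**2 + (-5 + 3/9)**2) = -7823/((3*(1/9))**2 + (-5 + 3*(1/9))**2) = -7823/((1/3)**2 + (-5 + 1/3)**2) = -7823/(1/9 + (-14/3)**2) = -7823/(1/9 + 196/9) = -7823/197/9 = -7823*9/197 = -70407/197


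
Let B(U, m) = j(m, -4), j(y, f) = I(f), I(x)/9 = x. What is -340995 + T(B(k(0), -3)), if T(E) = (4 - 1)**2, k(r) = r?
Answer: -340986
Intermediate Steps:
I(x) = 9*x
j(y, f) = 9*f
B(U, m) = -36 (B(U, m) = 9*(-4) = -36)
T(E) = 9 (T(E) = 3**2 = 9)
-340995 + T(B(k(0), -3)) = -340995 + 9 = -340986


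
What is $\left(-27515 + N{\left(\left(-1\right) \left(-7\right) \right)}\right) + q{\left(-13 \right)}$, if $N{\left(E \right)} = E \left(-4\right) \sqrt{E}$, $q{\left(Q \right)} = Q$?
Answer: $-27528 - 28 \sqrt{7} \approx -27602.0$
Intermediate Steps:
$N{\left(E \right)} = - 4 E^{\frac{3}{2}}$ ($N{\left(E \right)} = - 4 E \sqrt{E} = - 4 E^{\frac{3}{2}}$)
$\left(-27515 + N{\left(\left(-1\right) \left(-7\right) \right)}\right) + q{\left(-13 \right)} = \left(-27515 - 4 \left(\left(-1\right) \left(-7\right)\right)^{\frac{3}{2}}\right) - 13 = \left(-27515 - 4 \cdot 7^{\frac{3}{2}}\right) - 13 = \left(-27515 - 4 \cdot 7 \sqrt{7}\right) - 13 = \left(-27515 - 28 \sqrt{7}\right) - 13 = -27528 - 28 \sqrt{7}$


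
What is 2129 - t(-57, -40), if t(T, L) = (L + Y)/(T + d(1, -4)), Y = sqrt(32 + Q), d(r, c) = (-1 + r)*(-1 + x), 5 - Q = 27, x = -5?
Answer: 121313/57 + sqrt(10)/57 ≈ 2128.4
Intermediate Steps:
Q = -22 (Q = 5 - 1*27 = 5 - 27 = -22)
d(r, c) = 6 - 6*r (d(r, c) = (-1 + r)*(-1 - 5) = (-1 + r)*(-6) = 6 - 6*r)
Y = sqrt(10) (Y = sqrt(32 - 22) = sqrt(10) ≈ 3.1623)
t(T, L) = (L + sqrt(10))/T (t(T, L) = (L + sqrt(10))/(T + (6 - 6*1)) = (L + sqrt(10))/(T + (6 - 6)) = (L + sqrt(10))/(T + 0) = (L + sqrt(10))/T)
2129 - t(-57, -40) = 2129 - (-40 + sqrt(10))/(-57) = 2129 - (-1)*(-40 + sqrt(10))/57 = 2129 - (40/57 - sqrt(10)/57) = 2129 + (-40/57 + sqrt(10)/57) = 121313/57 + sqrt(10)/57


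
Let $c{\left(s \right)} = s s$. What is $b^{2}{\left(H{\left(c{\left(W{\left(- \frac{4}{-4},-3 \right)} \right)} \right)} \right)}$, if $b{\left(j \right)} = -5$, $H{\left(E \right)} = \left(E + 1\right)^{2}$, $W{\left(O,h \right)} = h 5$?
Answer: $25$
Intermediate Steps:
$W{\left(O,h \right)} = 5 h$
$c{\left(s \right)} = s^{2}$
$H{\left(E \right)} = \left(1 + E\right)^{2}$
$b^{2}{\left(H{\left(c{\left(W{\left(- \frac{4}{-4},-3 \right)} \right)} \right)} \right)} = \left(-5\right)^{2} = 25$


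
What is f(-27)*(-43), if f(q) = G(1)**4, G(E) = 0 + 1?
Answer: -43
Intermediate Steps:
G(E) = 1
f(q) = 1 (f(q) = 1**4 = 1)
f(-27)*(-43) = 1*(-43) = -43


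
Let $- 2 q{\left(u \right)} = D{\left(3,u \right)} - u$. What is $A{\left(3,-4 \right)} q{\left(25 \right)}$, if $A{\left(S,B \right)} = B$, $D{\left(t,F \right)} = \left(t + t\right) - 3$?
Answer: $-44$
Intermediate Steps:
$D{\left(t,F \right)} = -3 + 2 t$ ($D{\left(t,F \right)} = 2 t - 3 = -3 + 2 t$)
$q{\left(u \right)} = - \frac{3}{2} + \frac{u}{2}$ ($q{\left(u \right)} = - \frac{\left(-3 + 2 \cdot 3\right) - u}{2} = - \frac{\left(-3 + 6\right) - u}{2} = - \frac{3 - u}{2} = - \frac{3}{2} + \frac{u}{2}$)
$A{\left(3,-4 \right)} q{\left(25 \right)} = - 4 \left(- \frac{3}{2} + \frac{1}{2} \cdot 25\right) = - 4 \left(- \frac{3}{2} + \frac{25}{2}\right) = \left(-4\right) 11 = -44$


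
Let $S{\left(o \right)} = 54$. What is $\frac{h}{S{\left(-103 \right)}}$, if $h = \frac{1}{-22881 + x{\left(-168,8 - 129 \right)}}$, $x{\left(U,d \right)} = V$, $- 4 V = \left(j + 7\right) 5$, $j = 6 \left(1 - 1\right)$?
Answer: $- \frac{2}{2472093} \approx -8.0903 \cdot 10^{-7}$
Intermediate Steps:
$j = 0$ ($j = 6 \left(1 - 1\right) = 6 \cdot 0 = 0$)
$V = - \frac{35}{4}$ ($V = - \frac{\left(0 + 7\right) 5}{4} = - \frac{7 \cdot 5}{4} = \left(- \frac{1}{4}\right) 35 = - \frac{35}{4} \approx -8.75$)
$x{\left(U,d \right)} = - \frac{35}{4}$
$h = - \frac{4}{91559}$ ($h = \frac{1}{-22881 - \frac{35}{4}} = \frac{1}{- \frac{91559}{4}} = - \frac{4}{91559} \approx -4.3688 \cdot 10^{-5}$)
$\frac{h}{S{\left(-103 \right)}} = - \frac{4}{91559 \cdot 54} = \left(- \frac{4}{91559}\right) \frac{1}{54} = - \frac{2}{2472093}$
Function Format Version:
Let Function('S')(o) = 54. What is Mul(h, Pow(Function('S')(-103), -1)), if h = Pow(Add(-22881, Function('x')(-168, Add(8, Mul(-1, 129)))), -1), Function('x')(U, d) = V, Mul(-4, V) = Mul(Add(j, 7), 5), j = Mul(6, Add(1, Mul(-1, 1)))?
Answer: Rational(-2, 2472093) ≈ -8.0903e-7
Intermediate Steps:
j = 0 (j = Mul(6, Add(1, -1)) = Mul(6, 0) = 0)
V = Rational(-35, 4) (V = Mul(Rational(-1, 4), Mul(Add(0, 7), 5)) = Mul(Rational(-1, 4), Mul(7, 5)) = Mul(Rational(-1, 4), 35) = Rational(-35, 4) ≈ -8.7500)
Function('x')(U, d) = Rational(-35, 4)
h = Rational(-4, 91559) (h = Pow(Add(-22881, Rational(-35, 4)), -1) = Pow(Rational(-91559, 4), -1) = Rational(-4, 91559) ≈ -4.3688e-5)
Mul(h, Pow(Function('S')(-103), -1)) = Mul(Rational(-4, 91559), Pow(54, -1)) = Mul(Rational(-4, 91559), Rational(1, 54)) = Rational(-2, 2472093)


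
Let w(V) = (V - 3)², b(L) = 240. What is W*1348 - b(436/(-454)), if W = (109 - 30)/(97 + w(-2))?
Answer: 38606/61 ≈ 632.88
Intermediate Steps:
w(V) = (-3 + V)²
W = 79/122 (W = (109 - 30)/(97 + (-3 - 2)²) = 79/(97 + (-5)²) = 79/(97 + 25) = 79/122 ≈ 0.64754)
W*1348 - b(436/(-454)) = (79/122)*1348 - 1*240 = 53246/61 - 240 = 38606/61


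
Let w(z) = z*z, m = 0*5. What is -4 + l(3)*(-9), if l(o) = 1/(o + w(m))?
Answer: -7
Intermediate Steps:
m = 0
w(z) = z**2
l(o) = 1/o (l(o) = 1/(o + 0**2) = 1/(o + 0) = 1/o)
-4 + l(3)*(-9) = -4 - 9/3 = -4 + (1/3)*(-9) = -4 - 3 = -7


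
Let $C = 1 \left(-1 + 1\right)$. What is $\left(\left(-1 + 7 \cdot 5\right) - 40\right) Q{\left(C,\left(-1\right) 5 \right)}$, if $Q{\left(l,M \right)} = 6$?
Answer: $-36$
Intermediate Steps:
$C = 0$ ($C = 1 \cdot 0 = 0$)
$\left(\left(-1 + 7 \cdot 5\right) - 40\right) Q{\left(C,\left(-1\right) 5 \right)} = \left(\left(-1 + 7 \cdot 5\right) - 40\right) 6 = \left(\left(-1 + 35\right) - 40\right) 6 = \left(34 - 40\right) 6 = \left(-6\right) 6 = -36$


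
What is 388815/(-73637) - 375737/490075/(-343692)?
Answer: -65489971217428031/12403037557545300 ≈ -5.2802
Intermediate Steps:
388815/(-73637) - 375737/490075/(-343692) = 388815*(-1/73637) - 375737*1/490075*(-1/343692) = -388815/73637 - 375737/490075*(-1/343692) = -388815/73637 + 375737/168434856900 = -65489971217428031/12403037557545300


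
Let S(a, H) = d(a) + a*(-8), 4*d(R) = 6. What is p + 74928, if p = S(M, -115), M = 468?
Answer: 142371/2 ≈ 71186.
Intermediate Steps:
d(R) = 3/2 (d(R) = (¼)*6 = 3/2)
S(a, H) = 3/2 - 8*a (S(a, H) = 3/2 + a*(-8) = 3/2 - 8*a)
p = -7485/2 (p = 3/2 - 8*468 = 3/2 - 3744 = -7485/2 ≈ -3742.5)
p + 74928 = -7485/2 + 74928 = 142371/2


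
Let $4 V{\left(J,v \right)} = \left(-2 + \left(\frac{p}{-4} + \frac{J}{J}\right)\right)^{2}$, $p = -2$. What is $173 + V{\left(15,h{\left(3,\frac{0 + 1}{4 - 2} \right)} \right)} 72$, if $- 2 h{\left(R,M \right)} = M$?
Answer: $\frac{355}{2} \approx 177.5$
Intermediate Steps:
$h{\left(R,M \right)} = - \frac{M}{2}$
$V{\left(J,v \right)} = \frac{1}{16}$ ($V{\left(J,v \right)} = \frac{\left(-2 + \left(- \frac{2}{-4} + \frac{J}{J}\right)\right)^{2}}{4} = \frac{\left(-2 + \left(\left(-2\right) \left(- \frac{1}{4}\right) + 1\right)\right)^{2}}{4} = \frac{\left(-2 + \left(\frac{1}{2} + 1\right)\right)^{2}}{4} = \frac{\left(-2 + \frac{3}{2}\right)^{2}}{4} = \frac{\left(- \frac{1}{2}\right)^{2}}{4} = \frac{1}{4} \cdot \frac{1}{4} = \frac{1}{16}$)
$173 + V{\left(15,h{\left(3,\frac{0 + 1}{4 - 2} \right)} \right)} 72 = 173 + \frac{1}{16} \cdot 72 = 173 + \frac{9}{2} = \frac{355}{2}$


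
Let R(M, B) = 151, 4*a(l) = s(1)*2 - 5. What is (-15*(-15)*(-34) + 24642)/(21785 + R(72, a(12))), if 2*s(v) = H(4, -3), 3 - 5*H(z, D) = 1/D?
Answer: 354/457 ≈ 0.77462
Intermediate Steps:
H(z, D) = ⅗ - 1/(5*D)
s(v) = ⅓ (s(v) = ((⅕)*(-1 + 3*(-3))/(-3))/2 = ((⅕)*(-⅓)*(-1 - 9))/2 = ((⅕)*(-⅓)*(-10))/2 = (½)*(⅔) = ⅓)
a(l) = -13/12 (a(l) = ((⅓)*2 - 5)/4 = (⅔ - 5)/4 = (¼)*(-13/3) = -13/12)
(-15*(-15)*(-34) + 24642)/(21785 + R(72, a(12))) = (-15*(-15)*(-34) + 24642)/(21785 + 151) = (225*(-34) + 24642)/21936 = (-7650 + 24642)*(1/21936) = 16992*(1/21936) = 354/457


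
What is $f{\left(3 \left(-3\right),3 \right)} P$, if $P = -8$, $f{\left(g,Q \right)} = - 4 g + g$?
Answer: $-216$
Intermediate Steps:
$f{\left(g,Q \right)} = - 3 g$
$f{\left(3 \left(-3\right),3 \right)} P = - 3 \cdot 3 \left(-3\right) \left(-8\right) = \left(-3\right) \left(-9\right) \left(-8\right) = 27 \left(-8\right) = -216$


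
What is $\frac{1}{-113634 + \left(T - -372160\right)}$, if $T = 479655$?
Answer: $\frac{1}{738181} \approx 1.3547 \cdot 10^{-6}$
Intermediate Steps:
$\frac{1}{-113634 + \left(T - -372160\right)} = \frac{1}{-113634 + \left(479655 - -372160\right)} = \frac{1}{-113634 + \left(479655 + 372160\right)} = \frac{1}{-113634 + 851815} = \frac{1}{738181}$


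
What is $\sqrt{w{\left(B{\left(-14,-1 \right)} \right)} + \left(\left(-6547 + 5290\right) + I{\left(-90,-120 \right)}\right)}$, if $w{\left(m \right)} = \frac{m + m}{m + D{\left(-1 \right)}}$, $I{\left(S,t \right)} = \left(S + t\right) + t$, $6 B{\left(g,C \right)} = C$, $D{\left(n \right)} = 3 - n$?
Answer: $\frac{i \sqrt{839569}}{23} \approx 39.838 i$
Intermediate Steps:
$B{\left(g,C \right)} = \frac{C}{6}$
$I{\left(S,t \right)} = S + 2 t$
$w{\left(m \right)} = \frac{2 m}{4 + m}$ ($w{\left(m \right)} = \frac{m + m}{m + \left(3 - -1\right)} = \frac{2 m}{m + \left(3 + 1\right)} = \frac{2 m}{m + 4} = \frac{2 m}{4 + m}$)
$\sqrt{w{\left(B{\left(-14,-1 \right)} \right)} + \left(\left(-6547 + 5290\right) + I{\left(-90,-120 \right)}\right)} = \sqrt{\frac{2 \cdot \frac{1}{6} \left(-1\right)}{4 + \frac{1}{6} \left(-1\right)} + \left(\left(-6547 + 5290\right) + \left(-90 + 2 \left(-120\right)\right)\right)} = \sqrt{2 \left(- \frac{1}{6}\right) \frac{1}{4 - \frac{1}{6}} - 1587} = \sqrt{2 \left(- \frac{1}{6}\right) \frac{1}{\frac{23}{6}} - 1587} = \sqrt{2 \left(- \frac{1}{6}\right) \frac{6}{23} - 1587} = \sqrt{- \frac{2}{23} - 1587} = \sqrt{- \frac{36503}{23}} = \frac{i \sqrt{839569}}{23}$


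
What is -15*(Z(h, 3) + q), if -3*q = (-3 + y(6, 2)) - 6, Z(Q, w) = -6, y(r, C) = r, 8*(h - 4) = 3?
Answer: 75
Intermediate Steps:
h = 35/8 (h = 4 + (1/8)*3 = 4 + 3/8 = 35/8 ≈ 4.3750)
q = 1 (q = -((-3 + 6) - 6)/3 = -(3 - 6)/3 = -1/3*(-3) = 1)
-15*(Z(h, 3) + q) = -15*(-6 + 1) = -15*(-5) = 75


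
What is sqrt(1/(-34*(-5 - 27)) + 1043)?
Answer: sqrt(19291345)/136 ≈ 32.296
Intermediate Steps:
sqrt(1/(-34*(-5 - 27)) + 1043) = sqrt(1/(-34*(-32)) + 1043) = sqrt(1/1088 + 1043) = sqrt(1134785/1088) = sqrt(19291345)/136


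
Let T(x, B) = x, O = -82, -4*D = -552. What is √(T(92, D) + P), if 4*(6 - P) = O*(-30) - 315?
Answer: I*√1753/2 ≈ 20.934*I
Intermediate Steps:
D = 138 (D = -¼*(-552) = 138)
P = -2121/4 (P = 6 - (-82*(-30) - 315)/4 = 6 - (2460 - 315)/4 = 6 - ¼*2145 = 6 - 2145/4 = -2121/4 ≈ -530.25)
√(T(92, D) + P) = √(92 - 2121/4) = √(-1753/4) = I*√1753/2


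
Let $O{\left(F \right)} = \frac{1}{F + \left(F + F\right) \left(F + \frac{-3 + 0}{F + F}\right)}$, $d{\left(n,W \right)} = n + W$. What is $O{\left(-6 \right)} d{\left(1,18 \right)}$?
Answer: $\frac{19}{63} \approx 0.30159$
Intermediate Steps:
$d{\left(n,W \right)} = W + n$
$O{\left(F \right)} = \frac{1}{F + 2 F \left(F - \frac{3}{2 F}\right)}$
$O{\left(-6 \right)} d{\left(1,18 \right)} = \frac{18 + 1}{-3 - 6 + 2 \left(-6\right)^{2}} = \frac{1}{-3 - 6 + 2 \cdot 36} \cdot 19 = \frac{1}{-3 - 6 + 72} \cdot 19 = \frac{1}{63} \cdot 19 = \frac{19}{63}$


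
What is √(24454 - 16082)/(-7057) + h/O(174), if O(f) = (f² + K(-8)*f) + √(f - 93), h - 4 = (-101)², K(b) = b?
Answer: 10205/28893 - 2*√2093/7057 ≈ 0.34023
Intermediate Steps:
h = 10205 (h = 4 + (-101)² = 4 + 10201 = 10205)
O(f) = f² + √(-93 + f) - 8*f (O(f) = (f² - 8*f) + √(f - 93) = (f² - 8*f) + √(-93 + f) = f² + √(-93 + f) - 8*f)
√(24454 - 16082)/(-7057) + h/O(174) = √(24454 - 16082)/(-7057) + 10205/(174² + √(-93 + 174) - 8*174) = √8372*(-1/7057) + 10205/(30276 + √81 - 1392) = (2*√2093)*(-1/7057) + 10205/(30276 + 9 - 1392) = -2*√2093/7057 + 10205/28893 = 10205/28893 - 2*√2093/7057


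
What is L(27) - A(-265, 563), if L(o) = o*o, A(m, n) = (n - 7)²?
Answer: -308407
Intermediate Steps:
A(m, n) = (-7 + n)²
L(o) = o²
L(27) - A(-265, 563) = 27² - (-7 + 563)² = 729 - 1*556² = 729 - 1*309136 = 729 - 309136 = -308407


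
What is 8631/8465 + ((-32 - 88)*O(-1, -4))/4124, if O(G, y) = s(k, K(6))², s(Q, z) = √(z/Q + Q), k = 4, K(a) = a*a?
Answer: 5597211/8727415 ≈ 0.64134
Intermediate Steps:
K(a) = a²
s(Q, z) = √(Q + z/Q)
O(G, y) = 13 (O(G, y) = (√(4 + 6²/4))² = (√(4 + 36*(¼)))² = (√(4 + 9))² = (√13)² = 13)
8631/8465 + ((-32 - 88)*O(-1, -4))/4124 = 8631/8465 + ((-32 - 88)*13)/4124 = 8631*(1/8465) - 120*13*(1/4124) = 8631/8465 - 1560*1/4124 = 8631/8465 - 390/1031 = 5597211/8727415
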